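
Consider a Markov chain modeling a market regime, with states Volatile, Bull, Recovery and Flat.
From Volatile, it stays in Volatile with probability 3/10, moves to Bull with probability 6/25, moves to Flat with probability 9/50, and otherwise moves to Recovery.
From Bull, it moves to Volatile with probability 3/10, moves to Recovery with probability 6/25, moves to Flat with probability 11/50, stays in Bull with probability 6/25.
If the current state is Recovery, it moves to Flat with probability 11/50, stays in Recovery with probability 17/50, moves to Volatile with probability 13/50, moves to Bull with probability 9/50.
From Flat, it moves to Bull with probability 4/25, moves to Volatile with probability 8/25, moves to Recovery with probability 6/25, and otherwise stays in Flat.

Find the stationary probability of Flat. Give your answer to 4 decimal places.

0.2216

Let the stationary distribution be π with π = πP and π_1 + π_2 + π_3 + π_4 = 1.
π_1 = 0.3·π_1 + 0.3·π_2 + 0.26·π_3 + 0.32·π_4
π_2 = 0.24·π_1 + 0.24·π_2 + 0.18·π_3 + 0.16·π_4
π_3 = 0.28·π_1 + 0.24·π_2 + 0.34·π_3 + 0.24·π_4
Solving with the normalization constraint gives π = (0.2932, 0.2055, 0.2797, 0.2216).
So the stationary probability of Flat is 0.2216.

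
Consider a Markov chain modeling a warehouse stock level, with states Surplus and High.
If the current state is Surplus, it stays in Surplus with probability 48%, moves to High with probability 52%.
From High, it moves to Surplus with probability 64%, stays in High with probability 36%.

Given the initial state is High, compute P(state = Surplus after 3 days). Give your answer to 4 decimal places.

Propagate the distribution vector 3 days from High.
After 0 days: (0.0000, 1.0000)
After 1 day: (0.6400, 0.3600)
After 2 days: (0.5376, 0.4624)
After 3 days: (0.5540, 0.4460)
P(in Surplus after 3 days) = 0.5540

0.5540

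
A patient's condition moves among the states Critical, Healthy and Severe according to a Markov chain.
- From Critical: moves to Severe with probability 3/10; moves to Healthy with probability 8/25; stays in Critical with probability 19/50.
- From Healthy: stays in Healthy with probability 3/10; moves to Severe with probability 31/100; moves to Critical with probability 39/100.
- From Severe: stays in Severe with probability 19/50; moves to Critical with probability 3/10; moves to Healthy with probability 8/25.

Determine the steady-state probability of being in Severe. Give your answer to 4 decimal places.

Let the stationary distribution be π with π = πP and π_1 + π_2 + π_3 = 1.
π_1 = 0.38·π_1 + 0.39·π_2 + 0.3·π_3
π_2 = 0.32·π_1 + 0.3·π_2 + 0.32·π_3
Solving with the normalization constraint gives π = (0.3568, 0.3137, 0.3295).
So the stationary probability of Severe is 0.3295.

0.3295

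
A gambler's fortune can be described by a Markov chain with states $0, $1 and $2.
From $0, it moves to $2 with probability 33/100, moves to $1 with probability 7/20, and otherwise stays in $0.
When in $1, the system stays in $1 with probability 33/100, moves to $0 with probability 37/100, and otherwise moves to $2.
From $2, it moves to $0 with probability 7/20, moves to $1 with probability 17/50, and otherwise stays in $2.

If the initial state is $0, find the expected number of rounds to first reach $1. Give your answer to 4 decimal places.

Let t(s) be the expected number of rounds to first reach $1 from state s, with t($1) = 0. Conditioning on the first round:
t($0) = 1 + 0.32·t($0) + 0.33·t($2)
t($2) = 1 + 0.35·t($0) + 0.31·t($2)
Solving: t($0) = 2.8838, t($2) = 2.9121.
Expected rounds from $0 to $1: 2.8838.

2.8838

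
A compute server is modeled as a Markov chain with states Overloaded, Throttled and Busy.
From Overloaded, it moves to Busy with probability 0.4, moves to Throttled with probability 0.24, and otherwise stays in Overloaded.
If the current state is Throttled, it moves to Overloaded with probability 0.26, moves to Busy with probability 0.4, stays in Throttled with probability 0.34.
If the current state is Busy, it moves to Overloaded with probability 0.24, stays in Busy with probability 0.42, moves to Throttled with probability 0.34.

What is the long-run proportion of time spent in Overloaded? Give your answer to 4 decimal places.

0.2798

Let the stationary distribution be π with π = πP and π_1 + π_2 + π_3 = 1.
π_1 = 0.36·π_1 + 0.26·π_2 + 0.24·π_3
π_2 = 0.24·π_1 + 0.34·π_2 + 0.34·π_3
Solving with the normalization constraint gives π = (0.2798, 0.3120, 0.4082).
So the stationary probability of Overloaded is 0.2798.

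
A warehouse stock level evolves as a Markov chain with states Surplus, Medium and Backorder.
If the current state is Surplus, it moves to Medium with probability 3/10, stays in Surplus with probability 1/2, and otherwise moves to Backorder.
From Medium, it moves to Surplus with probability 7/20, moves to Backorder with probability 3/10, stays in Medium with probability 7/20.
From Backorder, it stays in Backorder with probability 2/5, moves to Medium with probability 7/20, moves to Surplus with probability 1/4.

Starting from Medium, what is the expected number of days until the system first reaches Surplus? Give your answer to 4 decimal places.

3.1579

Let t(s) be the expected number of days to first reach Surplus from state s, with t(Surplus) = 0. Conditioning on the first day:
t(Medium) = 1 + 0.35·t(Medium) + 0.3·t(Backorder)
t(Backorder) = 1 + 0.35·t(Medium) + 0.4·t(Backorder)
Solving: t(Medium) = 3.1579, t(Backorder) = 3.5088.
Expected days from Medium to Surplus: 3.1579.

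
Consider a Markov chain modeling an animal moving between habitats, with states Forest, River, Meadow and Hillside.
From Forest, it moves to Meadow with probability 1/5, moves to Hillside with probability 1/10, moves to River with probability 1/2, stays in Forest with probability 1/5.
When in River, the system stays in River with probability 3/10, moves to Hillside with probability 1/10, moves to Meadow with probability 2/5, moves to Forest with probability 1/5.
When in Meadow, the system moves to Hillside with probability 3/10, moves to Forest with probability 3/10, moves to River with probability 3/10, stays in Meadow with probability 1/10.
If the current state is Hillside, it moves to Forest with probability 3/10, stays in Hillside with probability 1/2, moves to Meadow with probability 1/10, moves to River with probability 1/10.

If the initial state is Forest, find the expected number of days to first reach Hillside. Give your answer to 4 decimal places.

Let t(s) be the expected number of days to first reach Hillside from state s, with t(Hillside) = 0. Conditioning on the first day:
t(Forest) = 1 + 0.2·t(Forest) + 0.5·t(River) + 0.2·t(Meadow)
t(River) = 1 + 0.2·t(Forest) + 0.3·t(River) + 0.4·t(Meadow)
t(Meadow) = 1 + 0.3·t(Forest) + 0.3·t(River) + 0.1·t(Meadow)
Solving: t(Forest) = 6.6667, t(River) = 6.4706, t(Meadow) = 5.4902.
Expected days from Forest to Hillside: 6.6667.

6.6667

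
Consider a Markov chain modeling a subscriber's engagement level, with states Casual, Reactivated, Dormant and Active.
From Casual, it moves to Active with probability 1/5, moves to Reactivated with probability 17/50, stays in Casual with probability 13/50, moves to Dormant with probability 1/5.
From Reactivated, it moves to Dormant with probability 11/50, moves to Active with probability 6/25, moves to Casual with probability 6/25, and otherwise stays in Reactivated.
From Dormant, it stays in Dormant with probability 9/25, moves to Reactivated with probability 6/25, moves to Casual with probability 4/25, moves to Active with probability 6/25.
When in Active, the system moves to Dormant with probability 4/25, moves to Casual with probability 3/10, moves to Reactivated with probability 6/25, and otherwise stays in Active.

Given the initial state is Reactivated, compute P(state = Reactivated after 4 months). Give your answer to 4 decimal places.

Propagate the distribution vector 4 months from Reactivated.
After 0 months: (0.0000, 1.0000, 0.0000, 0.0000)
After 1 month: (0.2400, 0.3000, 0.2200, 0.2400)
After 2 months: (0.2416, 0.2820, 0.2316, 0.2448)
After 3 months: (0.2410, 0.2811, 0.2329, 0.2450)
After 4 months: (0.2409, 0.2810, 0.2331, 0.2451)
P(in Reactivated after 4 months) = 0.2810

0.2810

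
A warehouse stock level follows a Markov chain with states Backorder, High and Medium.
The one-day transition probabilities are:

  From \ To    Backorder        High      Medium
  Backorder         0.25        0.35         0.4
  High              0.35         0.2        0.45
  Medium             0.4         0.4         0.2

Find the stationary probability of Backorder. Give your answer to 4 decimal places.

Let the stationary distribution be π with π = πP and π_1 + π_2 + π_3 = 1.
π_1 = 0.25·π_1 + 0.35·π_2 + 0.4·π_3
π_2 = 0.35·π_1 + 0.2·π_2 + 0.4·π_3
Solving with the normalization constraint gives π = (0.3339, 0.3194, 0.3466).
So the stationary probability of Backorder is 0.3339.

0.3339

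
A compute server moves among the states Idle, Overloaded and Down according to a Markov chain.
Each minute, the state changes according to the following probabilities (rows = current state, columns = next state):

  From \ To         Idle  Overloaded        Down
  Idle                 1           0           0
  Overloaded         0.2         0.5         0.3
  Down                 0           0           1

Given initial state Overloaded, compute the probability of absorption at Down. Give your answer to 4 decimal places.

0.6000

Let h(s) be the probability of absorption at Down starting from transient state s. Then h(Down) = 1 and h(Idle) = 0. By first-step analysis:
h(Overloaded) = 0.2·0 + 0.5·h(Overloaded) + 0.3·1
Solving: h(Overloaded) = 0.6000.
Starting from Overloaded, the probability is 0.6000.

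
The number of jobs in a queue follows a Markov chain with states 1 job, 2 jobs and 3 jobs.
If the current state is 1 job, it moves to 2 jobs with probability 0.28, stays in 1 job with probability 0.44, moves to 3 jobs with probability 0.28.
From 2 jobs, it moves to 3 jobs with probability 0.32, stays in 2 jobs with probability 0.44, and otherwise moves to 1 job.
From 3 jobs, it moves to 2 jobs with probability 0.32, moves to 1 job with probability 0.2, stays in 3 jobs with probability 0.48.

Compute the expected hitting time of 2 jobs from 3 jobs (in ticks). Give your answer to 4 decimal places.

3.2313

Let t(s) be the expected number of ticks to first reach 2 jobs from state s, with t(2 jobs) = 0. Conditioning on the first tick:
t(1 job) = 1 + 0.44·t(1 job) + 0.28·t(3 jobs)
t(3 jobs) = 1 + 0.2·t(1 job) + 0.48·t(3 jobs)
Solving: t(1 job) = 3.4014, t(3 jobs) = 3.2313.
Expected ticks from 3 jobs to 2 jobs: 3.2313.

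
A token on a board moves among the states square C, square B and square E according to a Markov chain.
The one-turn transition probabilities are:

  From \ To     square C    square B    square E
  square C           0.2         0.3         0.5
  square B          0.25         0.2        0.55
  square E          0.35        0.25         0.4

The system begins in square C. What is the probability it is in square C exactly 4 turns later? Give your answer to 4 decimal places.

0.2825

Propagate the distribution vector 4 turns from square C.
After 0 turns: (1.0000, 0.0000, 0.0000)
After 1 turn: (0.2000, 0.3000, 0.5000)
After 2 turns: (0.2900, 0.2450, 0.4650)
After 3 turns: (0.2820, 0.2523, 0.4658)
After 4 turns: (0.2825, 0.2515, 0.4660)
P(in square C after 4 turns) = 0.2825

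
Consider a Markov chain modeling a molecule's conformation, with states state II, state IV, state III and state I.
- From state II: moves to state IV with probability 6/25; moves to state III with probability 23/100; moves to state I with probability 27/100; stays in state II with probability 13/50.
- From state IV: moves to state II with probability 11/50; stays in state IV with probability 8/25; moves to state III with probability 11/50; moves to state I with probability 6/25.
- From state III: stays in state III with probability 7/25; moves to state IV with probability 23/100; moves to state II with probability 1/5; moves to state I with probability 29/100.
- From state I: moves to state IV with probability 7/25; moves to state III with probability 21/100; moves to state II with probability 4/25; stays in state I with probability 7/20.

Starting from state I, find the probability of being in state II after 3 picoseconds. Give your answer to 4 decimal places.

Propagate the distribution vector 3 picoseconds from state I.
After 0 picoseconds: (0.0000, 0.0000, 0.0000, 1.0000)
After 1 picosecond: (0.1600, 0.2800, 0.2100, 0.3500)
After 2 picoseconds: (0.2012, 0.2743, 0.2307, 0.2938)
After 3 picoseconds: (0.2058, 0.2714, 0.2329, 0.2899)
P(in state II after 3 picoseconds) = 0.2058

0.2058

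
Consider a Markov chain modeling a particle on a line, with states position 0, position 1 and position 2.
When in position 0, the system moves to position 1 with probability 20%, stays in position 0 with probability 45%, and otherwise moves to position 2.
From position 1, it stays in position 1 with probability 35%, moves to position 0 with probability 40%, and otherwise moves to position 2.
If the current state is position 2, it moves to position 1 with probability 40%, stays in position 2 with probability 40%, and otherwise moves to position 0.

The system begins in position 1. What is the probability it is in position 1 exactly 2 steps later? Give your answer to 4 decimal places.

0.3025

Sum over the intermediate state after 1 step:
P = P(position 1→position 0)·P(position 0→position 1) + P(position 1→position 1)·P(position 1→position 1) + P(position 1→position 2)·P(position 2→position 1)
  = 0.4×0.2 + 0.35×0.35 + 0.25×0.4
  = 0.0800 + 0.1225 + 0.1000 = 0.3025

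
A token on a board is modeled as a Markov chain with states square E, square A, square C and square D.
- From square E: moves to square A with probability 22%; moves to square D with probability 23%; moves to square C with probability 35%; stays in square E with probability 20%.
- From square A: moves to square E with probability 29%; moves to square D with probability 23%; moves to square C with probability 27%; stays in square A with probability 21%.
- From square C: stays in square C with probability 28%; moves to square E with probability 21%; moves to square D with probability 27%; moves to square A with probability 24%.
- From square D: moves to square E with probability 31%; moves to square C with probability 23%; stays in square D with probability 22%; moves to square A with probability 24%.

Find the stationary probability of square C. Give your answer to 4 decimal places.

0.2832

Let the stationary distribution be π with π = πP and π_1 + π_2 + π_3 + π_4 = 1.
π_1 = 0.2·π_1 + 0.29·π_2 + 0.21·π_3 + 0.31·π_4
π_2 = 0.22·π_1 + 0.21·π_2 + 0.24·π_3 + 0.24·π_4
π_3 = 0.35·π_1 + 0.27·π_2 + 0.28·π_3 + 0.23·π_4
Solving with the normalization constraint gives π = (0.2497, 0.2282, 0.2832, 0.2389).
So the stationary probability of square C is 0.2832.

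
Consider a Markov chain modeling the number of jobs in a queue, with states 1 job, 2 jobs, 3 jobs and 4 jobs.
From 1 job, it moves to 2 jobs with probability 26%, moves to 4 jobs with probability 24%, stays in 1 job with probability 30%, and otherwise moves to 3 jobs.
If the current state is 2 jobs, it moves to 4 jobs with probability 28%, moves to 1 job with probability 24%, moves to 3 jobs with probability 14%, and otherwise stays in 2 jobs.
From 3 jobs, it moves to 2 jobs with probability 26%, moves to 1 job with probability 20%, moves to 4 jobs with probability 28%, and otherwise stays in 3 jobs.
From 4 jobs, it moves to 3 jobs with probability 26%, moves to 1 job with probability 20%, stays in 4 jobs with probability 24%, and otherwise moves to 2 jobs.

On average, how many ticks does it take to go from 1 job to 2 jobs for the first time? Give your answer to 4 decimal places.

3.7042

Let t(s) be the expected number of ticks to first reach 2 jobs from state s, with t(2 jobs) = 0. Conditioning on the first tick:
t(1 job) = 1 + 0.3·t(1 job) + 0.2·t(3 jobs) + 0.24·t(4 jobs)
t(3 jobs) = 1 + 0.2·t(1 job) + 0.26·t(3 jobs) + 0.28·t(4 jobs)
t(4 jobs) = 1 + 0.2·t(1 job) + 0.26·t(3 jobs) + 0.24·t(4 jobs)
Solving: t(1 job) = 3.7042, t(3 jobs) = 3.6979, t(4 jobs) = 3.5556.
Expected ticks from 1 job to 2 jobs: 3.7042.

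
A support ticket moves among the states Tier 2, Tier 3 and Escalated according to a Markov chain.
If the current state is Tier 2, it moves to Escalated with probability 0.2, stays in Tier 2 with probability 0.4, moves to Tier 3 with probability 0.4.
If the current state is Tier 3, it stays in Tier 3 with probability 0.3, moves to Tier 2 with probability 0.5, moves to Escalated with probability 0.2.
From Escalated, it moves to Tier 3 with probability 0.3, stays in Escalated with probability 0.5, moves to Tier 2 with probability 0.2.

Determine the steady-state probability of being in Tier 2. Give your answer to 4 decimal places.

0.3766

Let the stationary distribution be π with π = πP and π_1 + π_2 + π_3 = 1.
π_1 = 0.4·π_1 + 0.5·π_2 + 0.2·π_3
π_2 = 0.4·π_1 + 0.3·π_2 + 0.3·π_3
Solving with the normalization constraint gives π = (0.3766, 0.3377, 0.2857).
So the stationary probability of Tier 2 is 0.3766.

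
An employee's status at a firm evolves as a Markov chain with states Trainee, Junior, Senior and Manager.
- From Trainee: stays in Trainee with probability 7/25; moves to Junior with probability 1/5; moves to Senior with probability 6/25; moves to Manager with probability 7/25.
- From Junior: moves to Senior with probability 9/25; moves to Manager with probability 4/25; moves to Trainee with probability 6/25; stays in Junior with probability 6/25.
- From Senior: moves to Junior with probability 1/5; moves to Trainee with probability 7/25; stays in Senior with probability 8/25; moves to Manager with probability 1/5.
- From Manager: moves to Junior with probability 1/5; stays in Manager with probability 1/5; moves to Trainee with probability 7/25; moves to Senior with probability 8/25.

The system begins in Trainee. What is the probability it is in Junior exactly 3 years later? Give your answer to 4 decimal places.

Propagate the distribution vector 3 years from Trainee.
After 0 years: (1.0000, 0.0000, 0.0000, 0.0000)
After 1 year: (0.2800, 0.2000, 0.2400, 0.2800)
After 2 years: (0.2720, 0.2080, 0.3056, 0.2144)
After 3 years: (0.2717, 0.2083, 0.3066, 0.2134)
P(in Junior after 3 years) = 0.2083

0.2083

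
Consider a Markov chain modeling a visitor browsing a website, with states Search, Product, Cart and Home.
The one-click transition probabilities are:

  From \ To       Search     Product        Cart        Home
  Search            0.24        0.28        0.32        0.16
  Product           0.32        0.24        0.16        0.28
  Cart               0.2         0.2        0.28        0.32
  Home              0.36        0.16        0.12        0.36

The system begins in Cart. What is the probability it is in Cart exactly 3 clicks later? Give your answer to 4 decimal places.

Propagate the distribution vector 3 clicks from Cart.
After 0 clicks: (0.0000, 0.0000, 1.0000, 0.0000)
After 1 click: (0.2000, 0.2000, 0.2800, 0.3200)
After 2 clicks: (0.2832, 0.2112, 0.2128, 0.2928)
After 3 clicks: (0.2835, 0.2194, 0.2191, 0.2780)
P(in Cart after 3 clicks) = 0.2191

0.2191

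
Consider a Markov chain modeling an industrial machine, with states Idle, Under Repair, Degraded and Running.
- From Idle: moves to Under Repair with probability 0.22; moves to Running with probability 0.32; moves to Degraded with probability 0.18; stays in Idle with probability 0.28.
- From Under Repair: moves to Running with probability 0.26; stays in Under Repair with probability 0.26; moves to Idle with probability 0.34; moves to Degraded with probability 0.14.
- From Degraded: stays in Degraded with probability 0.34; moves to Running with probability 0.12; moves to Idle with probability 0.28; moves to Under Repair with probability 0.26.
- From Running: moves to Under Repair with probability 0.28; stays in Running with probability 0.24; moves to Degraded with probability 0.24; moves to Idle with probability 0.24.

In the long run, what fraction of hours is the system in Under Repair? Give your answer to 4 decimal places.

0.2534

Let the stationary distribution be π with π = πP and π_1 + π_2 + π_3 + π_4 = 1.
π_1 = 0.28·π_1 + 0.34·π_2 + 0.28·π_3 + 0.24·π_4
π_2 = 0.22·π_1 + 0.26·π_2 + 0.26·π_3 + 0.28·π_4
π_3 = 0.18·π_1 + 0.14·π_2 + 0.34·π_3 + 0.24·π_4
Solving with the normalization constraint gives π = (0.2855, 0.2534, 0.2195, 0.2416).
So the stationary probability of Under Repair is 0.2534.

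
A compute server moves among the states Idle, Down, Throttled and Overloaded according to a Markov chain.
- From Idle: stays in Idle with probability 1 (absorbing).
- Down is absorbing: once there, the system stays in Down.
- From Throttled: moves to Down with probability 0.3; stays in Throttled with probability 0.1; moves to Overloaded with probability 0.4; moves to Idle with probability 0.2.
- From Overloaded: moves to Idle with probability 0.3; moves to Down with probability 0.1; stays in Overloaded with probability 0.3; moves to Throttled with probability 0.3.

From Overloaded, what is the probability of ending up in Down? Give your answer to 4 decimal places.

0.3529

Let h(s) be the probability of absorption at Down starting from transient state s. Then h(Down) = 1 and h(Idle) = 0. By first-step analysis:
h(Throttled) = 0.2·0 + 0.3·1 + 0.1·h(Throttled) + 0.4·h(Overloaded)
h(Overloaded) = 0.3·0 + 0.1·1 + 0.3·h(Throttled) + 0.3·h(Overloaded)
Solving: h(Throttled) = 0.4902, h(Overloaded) = 0.3529.
Starting from Overloaded, the probability is 0.3529.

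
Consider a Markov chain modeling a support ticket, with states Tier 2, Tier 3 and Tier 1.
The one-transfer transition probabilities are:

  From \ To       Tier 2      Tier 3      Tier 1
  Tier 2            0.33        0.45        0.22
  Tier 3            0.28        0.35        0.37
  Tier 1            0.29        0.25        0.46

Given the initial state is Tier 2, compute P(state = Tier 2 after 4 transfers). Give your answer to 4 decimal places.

0.2985

Propagate the distribution vector 4 transfers from Tier 2.
After 0 transfers: (1.0000, 0.0000, 0.0000)
After 1 transfer: (0.3300, 0.4500, 0.2200)
After 2 transfers: (0.2987, 0.3610, 0.3403)
After 3 transfers: (0.2983, 0.3458, 0.3558)
After 4 transfers: (0.2985, 0.3443, 0.3573)
P(in Tier 2 after 4 transfers) = 0.2985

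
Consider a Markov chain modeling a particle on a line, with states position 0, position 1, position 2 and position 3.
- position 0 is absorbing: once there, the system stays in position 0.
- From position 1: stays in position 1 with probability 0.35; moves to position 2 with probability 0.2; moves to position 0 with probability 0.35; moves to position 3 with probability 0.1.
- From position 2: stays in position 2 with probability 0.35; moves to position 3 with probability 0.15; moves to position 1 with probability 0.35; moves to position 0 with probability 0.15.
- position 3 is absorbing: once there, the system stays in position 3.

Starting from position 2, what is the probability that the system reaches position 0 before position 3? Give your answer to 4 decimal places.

Let h(s) be the probability of absorption at position 0 starting from transient state s. Then h(position 0) = 1 and h(position 3) = 0. By first-step analysis:
h(position 1) = 0.35·1 + 0.35·h(position 1) + 0.2·h(position 2) + 0.1·0
h(position 2) = 0.15·1 + 0.35·h(position 1) + 0.35·h(position 2) + 0.15·0
Solving: h(position 1) = 0.7305, h(position 2) = 0.6241.
Starting from position 2, the probability is 0.6241.

0.6241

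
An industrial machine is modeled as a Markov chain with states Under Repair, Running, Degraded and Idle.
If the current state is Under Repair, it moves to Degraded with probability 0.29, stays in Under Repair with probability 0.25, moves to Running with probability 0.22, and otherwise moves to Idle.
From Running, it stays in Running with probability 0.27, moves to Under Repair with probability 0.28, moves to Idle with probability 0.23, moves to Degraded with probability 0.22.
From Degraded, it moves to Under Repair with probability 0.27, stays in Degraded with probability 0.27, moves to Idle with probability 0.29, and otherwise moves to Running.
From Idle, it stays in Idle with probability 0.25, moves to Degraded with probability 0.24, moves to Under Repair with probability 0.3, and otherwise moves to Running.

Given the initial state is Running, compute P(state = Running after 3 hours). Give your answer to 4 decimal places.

0.2157

Propagate the distribution vector 3 hours from Running.
After 0 hours: (0.0000, 1.0000, 0.0000, 0.0000)
After 1 hour: (0.2800, 0.2700, 0.2200, 0.2300)
After 2 hours: (0.2740, 0.2202, 0.2552, 0.2506)
After 3 hours: (0.2742, 0.2157, 0.2570, 0.2531)
P(in Running after 3 hours) = 0.2157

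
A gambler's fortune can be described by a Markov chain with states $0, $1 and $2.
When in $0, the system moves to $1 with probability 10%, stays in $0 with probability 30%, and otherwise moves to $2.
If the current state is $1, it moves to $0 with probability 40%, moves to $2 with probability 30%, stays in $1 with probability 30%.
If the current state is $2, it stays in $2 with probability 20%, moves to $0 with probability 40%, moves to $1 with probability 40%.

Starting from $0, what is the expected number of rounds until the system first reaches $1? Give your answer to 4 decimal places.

Let t(s) be the expected number of rounds to first reach $1 from state s, with t($1) = 0. Conditioning on the first round:
t($0) = 1 + 0.3·t($0) + 0.6·t($2)
t($2) = 1 + 0.4·t($0) + 0.2·t($2)
Solving: t($0) = 4.3750, t($2) = 3.4375.
Expected rounds from $0 to $1: 4.3750.

4.3750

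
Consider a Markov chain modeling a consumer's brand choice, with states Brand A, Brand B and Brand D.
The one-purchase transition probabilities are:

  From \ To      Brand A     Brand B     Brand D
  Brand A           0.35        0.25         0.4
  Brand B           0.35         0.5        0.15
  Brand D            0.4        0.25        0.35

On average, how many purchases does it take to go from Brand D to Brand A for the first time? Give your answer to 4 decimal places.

Let t(s) be the expected number of purchases to first reach Brand A from state s, with t(Brand A) = 0. Conditioning on the first purchase:
t(Brand B) = 1 + 0.5·t(Brand B) + 0.15·t(Brand D)
t(Brand D) = 1 + 0.25·t(Brand B) + 0.35·t(Brand D)
Solving: t(Brand B) = 2.7826, t(Brand D) = 2.6087.
Expected purchases from Brand D to Brand A: 2.6087.

2.6087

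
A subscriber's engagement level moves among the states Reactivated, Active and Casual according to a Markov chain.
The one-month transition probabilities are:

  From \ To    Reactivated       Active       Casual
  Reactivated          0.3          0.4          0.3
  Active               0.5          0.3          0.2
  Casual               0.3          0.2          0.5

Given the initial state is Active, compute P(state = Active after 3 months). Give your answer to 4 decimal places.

0.3050

Propagate the distribution vector 3 months from Active.
After 0 months: (0.0000, 1.0000, 0.0000)
After 1 month: (0.5000, 0.3000, 0.2000)
After 2 months: (0.3600, 0.3300, 0.3100)
After 3 months: (0.3660, 0.3050, 0.3290)
P(in Active after 3 months) = 0.3050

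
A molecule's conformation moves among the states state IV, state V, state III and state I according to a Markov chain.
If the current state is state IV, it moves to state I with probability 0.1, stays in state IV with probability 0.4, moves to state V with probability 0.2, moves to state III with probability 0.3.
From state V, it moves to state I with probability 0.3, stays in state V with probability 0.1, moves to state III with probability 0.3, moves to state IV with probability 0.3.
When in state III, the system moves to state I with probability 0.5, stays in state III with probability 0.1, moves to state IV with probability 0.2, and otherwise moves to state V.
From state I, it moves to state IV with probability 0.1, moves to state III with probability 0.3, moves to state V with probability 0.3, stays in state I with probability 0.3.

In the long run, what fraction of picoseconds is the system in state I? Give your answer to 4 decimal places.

Let the stationary distribution be π with π = πP and π_1 + π_2 + π_3 + π_4 = 1.
π_1 = 0.4·π_1 + 0.3·π_2 + 0.2·π_3 + 0.1·π_4
π_2 = 0.2·π_1 + 0.1·π_2 + 0.2·π_3 + 0.3·π_4
π_3 = 0.3·π_1 + 0.3·π_2 + 0.1·π_3 + 0.3·π_4
Solving with the normalization constraint gives π = (0.2384, 0.2093, 0.2500, 0.3023).
So the stationary probability of state I is 0.3023.

0.3023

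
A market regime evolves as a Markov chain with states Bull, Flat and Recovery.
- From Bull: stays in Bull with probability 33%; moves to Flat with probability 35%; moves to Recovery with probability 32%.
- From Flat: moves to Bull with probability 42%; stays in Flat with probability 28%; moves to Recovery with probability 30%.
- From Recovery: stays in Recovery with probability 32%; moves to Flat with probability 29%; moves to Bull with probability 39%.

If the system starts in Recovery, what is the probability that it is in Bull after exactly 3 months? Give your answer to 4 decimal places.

0.3768

Propagate the distribution vector 3 months from Recovery.
After 0 months: (0.0000, 0.0000, 1.0000)
After 1 month: (0.3900, 0.2900, 0.3200)
After 2 months: (0.3753, 0.3105, 0.3142)
After 3 months: (0.3768, 0.3094, 0.3138)
P(in Bull after 3 months) = 0.3768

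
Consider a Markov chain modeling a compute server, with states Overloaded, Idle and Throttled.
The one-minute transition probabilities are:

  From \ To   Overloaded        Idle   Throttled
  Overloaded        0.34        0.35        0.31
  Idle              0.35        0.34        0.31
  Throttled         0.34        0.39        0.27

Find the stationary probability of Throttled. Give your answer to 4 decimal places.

Let the stationary distribution be π with π = πP and π_1 + π_2 + π_3 = 1.
π_1 = 0.34·π_1 + 0.35·π_2 + 0.34·π_3
π_2 = 0.35·π_1 + 0.34·π_2 + 0.39·π_3
Solving with the normalization constraint gives π = (0.3436, 0.3583, 0.2981).
So the stationary probability of Throttled is 0.2981.

0.2981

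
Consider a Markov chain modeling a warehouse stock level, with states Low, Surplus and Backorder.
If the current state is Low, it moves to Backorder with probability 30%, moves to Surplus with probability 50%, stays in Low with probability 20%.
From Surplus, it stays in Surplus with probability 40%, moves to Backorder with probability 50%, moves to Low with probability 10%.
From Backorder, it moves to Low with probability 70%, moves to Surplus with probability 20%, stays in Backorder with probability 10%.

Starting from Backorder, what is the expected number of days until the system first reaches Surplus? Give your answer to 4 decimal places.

2.9412

Let t(s) be the expected number of days to first reach Surplus from state s, with t(Surplus) = 0. Conditioning on the first day:
t(Low) = 1 + 0.2·t(Low) + 0.3·t(Backorder)
t(Backorder) = 1 + 0.7·t(Low) + 0.1·t(Backorder)
Solving: t(Low) = 2.3529, t(Backorder) = 2.9412.
Expected days from Backorder to Surplus: 2.9412.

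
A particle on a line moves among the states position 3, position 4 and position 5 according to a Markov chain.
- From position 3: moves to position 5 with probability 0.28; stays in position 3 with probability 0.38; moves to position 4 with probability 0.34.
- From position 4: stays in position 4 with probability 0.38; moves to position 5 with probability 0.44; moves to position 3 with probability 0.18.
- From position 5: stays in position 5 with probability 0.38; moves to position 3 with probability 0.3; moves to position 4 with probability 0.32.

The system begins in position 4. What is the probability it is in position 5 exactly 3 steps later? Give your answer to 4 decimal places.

0.3739

Propagate the distribution vector 3 steps from position 4.
After 0 steps: (0.0000, 1.0000, 0.0000)
After 1 step: (0.1800, 0.3800, 0.4400)
After 2 steps: (0.2688, 0.3464, 0.3848)
After 3 steps: (0.2799, 0.3462, 0.3739)
P(in position 5 after 3 steps) = 0.3739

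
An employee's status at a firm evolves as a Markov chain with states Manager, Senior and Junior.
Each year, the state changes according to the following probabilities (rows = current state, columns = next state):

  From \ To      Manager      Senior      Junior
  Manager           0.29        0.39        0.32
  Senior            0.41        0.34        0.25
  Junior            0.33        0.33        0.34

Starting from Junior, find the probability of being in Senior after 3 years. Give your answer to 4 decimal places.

Propagate the distribution vector 3 years from Junior.
After 0 years: (0.0000, 0.0000, 1.0000)
After 1 year: (0.3300, 0.3300, 0.3400)
After 2 years: (0.3432, 0.3531, 0.3037)
After 3 years: (0.3445, 0.3541, 0.3014)
P(in Senior after 3 years) = 0.3541

0.3541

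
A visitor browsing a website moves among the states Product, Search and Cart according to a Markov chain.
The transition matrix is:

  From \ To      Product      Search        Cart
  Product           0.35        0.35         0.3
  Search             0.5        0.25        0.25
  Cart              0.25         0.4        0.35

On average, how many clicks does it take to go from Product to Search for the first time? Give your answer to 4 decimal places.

Let t(s) be the expected number of clicks to first reach Search from state s, with t(Search) = 0. Conditioning on the first click:
t(Product) = 1 + 0.35·t(Product) + 0.3·t(Cart)
t(Cart) = 1 + 0.25·t(Product) + 0.35·t(Cart)
Solving: t(Product) = 2.7338, t(Cart) = 2.5899.
Expected clicks from Product to Search: 2.7338.

2.7338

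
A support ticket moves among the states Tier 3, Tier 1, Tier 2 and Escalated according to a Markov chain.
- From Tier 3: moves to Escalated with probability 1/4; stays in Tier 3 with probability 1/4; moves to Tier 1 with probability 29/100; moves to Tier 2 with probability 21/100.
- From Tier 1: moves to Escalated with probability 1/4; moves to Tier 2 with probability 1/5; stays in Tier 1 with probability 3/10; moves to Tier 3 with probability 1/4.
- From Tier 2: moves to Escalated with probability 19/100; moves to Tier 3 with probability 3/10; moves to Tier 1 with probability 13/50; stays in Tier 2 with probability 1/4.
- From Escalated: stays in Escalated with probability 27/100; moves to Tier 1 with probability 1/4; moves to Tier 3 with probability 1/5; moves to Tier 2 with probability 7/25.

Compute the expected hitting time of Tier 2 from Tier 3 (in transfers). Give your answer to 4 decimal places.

4.4438

Let t(s) be the expected number of transfers to first reach Tier 2 from state s, with t(Tier 2) = 0. Conditioning on the first transfer:
t(Tier 3) = 1 + 0.25·t(Tier 3) + 0.29·t(Tier 1) + 0.25·t(Escalated)
t(Tier 1) = 1 + 0.25·t(Tier 3) + 0.3·t(Tier 1) + 0.25·t(Escalated)
t(Escalated) = 1 + 0.2·t(Tier 3) + 0.25·t(Tier 1) + 0.27·t(Escalated)
Solving: t(Tier 3) = 4.4438, t(Tier 1) = 4.4887, t(Escalated) = 4.1246.
Expected transfers from Tier 3 to Tier 2: 4.4438.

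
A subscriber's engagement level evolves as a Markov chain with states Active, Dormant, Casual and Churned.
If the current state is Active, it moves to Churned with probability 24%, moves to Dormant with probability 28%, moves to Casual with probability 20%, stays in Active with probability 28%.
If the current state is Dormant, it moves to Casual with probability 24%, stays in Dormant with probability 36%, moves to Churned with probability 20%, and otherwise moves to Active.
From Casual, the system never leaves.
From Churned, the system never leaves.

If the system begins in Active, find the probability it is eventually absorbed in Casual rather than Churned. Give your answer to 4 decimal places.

Let h(s) be the probability of absorption at Casual starting from transient state s. Then h(Casual) = 1 and h(Churned) = 0. By first-step analysis:
h(Active) = 0.28·h(Active) + 0.28·h(Dormant) + 0.2·1 + 0.24·0
h(Dormant) = 0.2·h(Active) + 0.36·h(Dormant) + 0.24·1 + 0.2·0
Solving: h(Active) = 0.4822, h(Dormant) = 0.5257.
Starting from Active, the probability is 0.4822.

0.4822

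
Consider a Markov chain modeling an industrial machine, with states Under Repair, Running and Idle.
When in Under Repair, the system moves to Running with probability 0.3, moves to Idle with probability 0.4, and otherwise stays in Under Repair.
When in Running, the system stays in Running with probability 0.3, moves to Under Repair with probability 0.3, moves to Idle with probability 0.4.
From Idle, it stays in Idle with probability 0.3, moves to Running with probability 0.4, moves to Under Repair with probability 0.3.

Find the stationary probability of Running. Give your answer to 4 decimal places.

Let the stationary distribution be π with π = πP and π_1 + π_2 + π_3 = 1.
π_1 = 0.3·π_1 + 0.3·π_2 + 0.3·π_3
π_2 = 0.3·π_1 + 0.3·π_2 + 0.4·π_3
Solving with the normalization constraint gives π = (0.3000, 0.3364, 0.3636).
So the stationary probability of Running is 0.3364.

0.3364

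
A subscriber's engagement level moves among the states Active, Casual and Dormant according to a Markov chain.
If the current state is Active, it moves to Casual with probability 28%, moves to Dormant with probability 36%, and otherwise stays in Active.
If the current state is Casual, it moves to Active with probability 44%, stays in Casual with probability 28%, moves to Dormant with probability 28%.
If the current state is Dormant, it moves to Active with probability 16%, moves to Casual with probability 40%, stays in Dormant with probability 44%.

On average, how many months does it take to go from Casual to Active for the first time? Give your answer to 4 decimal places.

Let t(s) be the expected number of months to first reach Active from state s, with t(Active) = 0. Conditioning on the first month:
t(Casual) = 1 + 0.28·t(Casual) + 0.28·t(Dormant)
t(Dormant) = 1 + 0.4·t(Casual) + 0.44·t(Dormant)
Solving: t(Casual) = 2.8846, t(Dormant) = 3.8462.
Expected months from Casual to Active: 2.8846.

2.8846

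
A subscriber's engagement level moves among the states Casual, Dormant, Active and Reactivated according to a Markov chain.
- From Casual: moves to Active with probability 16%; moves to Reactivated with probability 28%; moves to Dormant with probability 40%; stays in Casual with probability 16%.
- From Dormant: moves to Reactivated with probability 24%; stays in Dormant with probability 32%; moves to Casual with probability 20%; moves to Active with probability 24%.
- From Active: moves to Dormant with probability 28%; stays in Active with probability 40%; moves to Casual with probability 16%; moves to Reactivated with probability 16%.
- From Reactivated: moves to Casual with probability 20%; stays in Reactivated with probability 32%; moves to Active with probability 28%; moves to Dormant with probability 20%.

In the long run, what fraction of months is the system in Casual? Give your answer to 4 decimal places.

0.1815

Let the stationary distribution be π with π = πP and π_1 + π_2 + π_3 + π_4 = 1.
π_1 = 0.16·π_1 + 0.2·π_2 + 0.16·π_3 + 0.2·π_4
π_2 = 0.4·π_1 + 0.32·π_2 + 0.28·π_3 + 0.2·π_4
π_3 = 0.16·π_1 + 0.24·π_2 + 0.4·π_3 + 0.28·π_4
Solving with the normalization constraint gives π = (0.1815, 0.2940, 0.2801, 0.2444).
So the stationary probability of Casual is 0.1815.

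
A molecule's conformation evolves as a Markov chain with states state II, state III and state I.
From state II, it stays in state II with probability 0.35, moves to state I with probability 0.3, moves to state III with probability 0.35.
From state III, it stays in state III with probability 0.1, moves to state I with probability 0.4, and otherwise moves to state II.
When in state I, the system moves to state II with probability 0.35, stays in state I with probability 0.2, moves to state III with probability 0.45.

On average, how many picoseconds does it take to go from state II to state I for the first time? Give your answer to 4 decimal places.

Let t(s) be the expected number of picoseconds to first reach state I from state s, with t(state I) = 0. Conditioning on the first picosecond:
t(state II) = 1 + 0.35·t(state II) + 0.35·t(state III)
t(state III) = 1 + 0.5·t(state II) + 0.1·t(state III)
Solving: t(state II) = 3.0488, t(state III) = 2.8049.
Expected picoseconds from state II to state I: 3.0488.

3.0488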